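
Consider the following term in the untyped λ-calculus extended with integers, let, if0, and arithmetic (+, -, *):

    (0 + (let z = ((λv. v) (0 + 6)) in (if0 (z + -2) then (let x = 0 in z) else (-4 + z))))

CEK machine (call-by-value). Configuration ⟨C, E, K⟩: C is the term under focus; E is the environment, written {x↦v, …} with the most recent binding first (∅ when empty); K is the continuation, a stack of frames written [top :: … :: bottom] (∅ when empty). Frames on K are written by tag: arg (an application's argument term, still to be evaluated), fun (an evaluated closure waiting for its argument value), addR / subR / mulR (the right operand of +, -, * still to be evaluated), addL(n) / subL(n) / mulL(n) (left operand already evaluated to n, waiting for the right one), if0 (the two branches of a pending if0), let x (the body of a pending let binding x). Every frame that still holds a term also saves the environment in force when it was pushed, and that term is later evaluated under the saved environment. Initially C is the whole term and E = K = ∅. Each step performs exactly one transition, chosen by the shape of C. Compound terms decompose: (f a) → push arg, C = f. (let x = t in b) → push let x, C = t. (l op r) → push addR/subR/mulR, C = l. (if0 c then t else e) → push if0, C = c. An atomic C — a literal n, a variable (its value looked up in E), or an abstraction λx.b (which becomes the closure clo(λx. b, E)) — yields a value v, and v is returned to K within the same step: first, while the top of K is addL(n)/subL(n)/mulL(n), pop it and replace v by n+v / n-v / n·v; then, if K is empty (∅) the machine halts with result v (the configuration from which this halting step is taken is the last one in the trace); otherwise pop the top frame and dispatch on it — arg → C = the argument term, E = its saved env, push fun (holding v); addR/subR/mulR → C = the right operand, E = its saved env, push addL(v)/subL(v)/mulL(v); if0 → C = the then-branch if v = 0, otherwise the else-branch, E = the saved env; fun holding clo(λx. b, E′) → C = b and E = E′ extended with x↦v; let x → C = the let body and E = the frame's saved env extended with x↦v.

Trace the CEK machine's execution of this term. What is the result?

Answer: 2

Derivation:
0. ⟨C=(0 + (let z = ((λv. v) (0 + 6)) in (if0 (z + -2) then (let x = 0 in z) else (-4 + z)))); E=∅; K=∅⟩
1. ⟨C=0; E=∅; K=[addR]⟩
2. ⟨C=(let z = ((λv. v) (0 + 6)) in (if0 (z + -2) then (let x = 0 in z) else (-4 + z))); E=∅; K=[addL(0)]⟩
3. ⟨C=((λv. v) (0 + 6)); E=∅; K=[let z :: addL(0)]⟩
4. ⟨C=(λv. v); E=∅; K=[arg :: let z :: addL(0)]⟩
5. ⟨C=(0 + 6); E=∅; K=[fun :: let z :: addL(0)]⟩
6. ⟨C=0; E=∅; K=[addR :: fun :: let z :: addL(0)]⟩
7. ⟨C=6; E=∅; K=[addL(0) :: fun :: let z :: addL(0)]⟩
8. ⟨C=v; E={v↦6}; K=[let z :: addL(0)]⟩
9. ⟨C=(if0 (z + -2) then (let x = 0 in z) else (-4 + z)); E={z↦6}; K=[addL(0)]⟩
10. ⟨C=(z + -2); E={z↦6}; K=[if0 :: addL(0)]⟩
11. ⟨C=z; E={z↦6}; K=[addR :: if0 :: addL(0)]⟩
12. ⟨C=-2; E={z↦6}; K=[addL(6) :: if0 :: addL(0)]⟩
13. ⟨C=(-4 + z); E={z↦6}; K=[addL(0)]⟩
14. ⟨C=-4; E={z↦6}; K=[addR :: addL(0)]⟩
15. ⟨C=z; E={z↦6}; K=[addL(-4) :: addL(0)]⟩
→ final value 2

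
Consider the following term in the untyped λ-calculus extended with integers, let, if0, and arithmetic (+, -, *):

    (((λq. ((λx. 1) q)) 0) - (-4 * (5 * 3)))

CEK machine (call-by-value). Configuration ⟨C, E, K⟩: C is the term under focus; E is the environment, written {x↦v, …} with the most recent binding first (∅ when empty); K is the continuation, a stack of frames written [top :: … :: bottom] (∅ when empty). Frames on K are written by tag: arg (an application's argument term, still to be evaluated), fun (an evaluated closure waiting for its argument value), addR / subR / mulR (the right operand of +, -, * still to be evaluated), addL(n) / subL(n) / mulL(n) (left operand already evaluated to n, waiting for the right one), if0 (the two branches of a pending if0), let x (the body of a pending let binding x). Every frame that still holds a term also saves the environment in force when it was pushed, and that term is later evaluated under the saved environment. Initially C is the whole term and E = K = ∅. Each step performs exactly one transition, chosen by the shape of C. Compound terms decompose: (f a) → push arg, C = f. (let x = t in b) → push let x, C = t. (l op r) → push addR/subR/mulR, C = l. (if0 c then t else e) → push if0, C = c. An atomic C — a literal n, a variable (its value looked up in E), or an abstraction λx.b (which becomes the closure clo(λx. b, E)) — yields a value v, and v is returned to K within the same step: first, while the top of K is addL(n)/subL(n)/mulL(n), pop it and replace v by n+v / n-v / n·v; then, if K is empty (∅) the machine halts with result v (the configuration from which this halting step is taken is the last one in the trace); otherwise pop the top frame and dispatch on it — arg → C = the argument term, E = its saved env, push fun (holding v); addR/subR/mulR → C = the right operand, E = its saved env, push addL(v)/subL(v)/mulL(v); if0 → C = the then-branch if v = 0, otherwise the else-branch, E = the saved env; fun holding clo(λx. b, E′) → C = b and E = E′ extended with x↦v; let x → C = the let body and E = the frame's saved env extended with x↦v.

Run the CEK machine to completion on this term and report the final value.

Answer: 61

Machine steps:
step 0: <C=(((λq. ((λx. 1) q)) 0) - (-4 * (5 * 3))), E=∅, K=∅>
step 1: <C=((λq. ((λx. 1) q)) 0), E=∅, K=[subR]>
step 2: <C=(λq. ((λx. 1) q)), E=∅, K=[arg :: subR]>
step 3: <C=0, E=∅, K=[fun :: subR]>
step 4: <C=((λx. 1) q), E={q↦0}, K=[subR]>
step 5: <C=(λx. 1), E={q↦0}, K=[arg :: subR]>
step 6: <C=q, E={q↦0}, K=[fun :: subR]>
step 7: <C=1, E={x↦0, q↦0}, K=[subR]>
step 8: <C=(-4 * (5 * 3)), E=∅, K=[subL(1)]>
step 9: <C=-4, E=∅, K=[mulR :: subL(1)]>
step 10: <C=(5 * 3), E=∅, K=[mulL(-4) :: subL(1)]>
step 11: <C=5, E=∅, K=[mulR :: mulL(-4) :: subL(1)]>
step 12: <C=3, E=∅, K=[mulL(5) :: mulL(-4) :: subL(1)]>
→ final value 61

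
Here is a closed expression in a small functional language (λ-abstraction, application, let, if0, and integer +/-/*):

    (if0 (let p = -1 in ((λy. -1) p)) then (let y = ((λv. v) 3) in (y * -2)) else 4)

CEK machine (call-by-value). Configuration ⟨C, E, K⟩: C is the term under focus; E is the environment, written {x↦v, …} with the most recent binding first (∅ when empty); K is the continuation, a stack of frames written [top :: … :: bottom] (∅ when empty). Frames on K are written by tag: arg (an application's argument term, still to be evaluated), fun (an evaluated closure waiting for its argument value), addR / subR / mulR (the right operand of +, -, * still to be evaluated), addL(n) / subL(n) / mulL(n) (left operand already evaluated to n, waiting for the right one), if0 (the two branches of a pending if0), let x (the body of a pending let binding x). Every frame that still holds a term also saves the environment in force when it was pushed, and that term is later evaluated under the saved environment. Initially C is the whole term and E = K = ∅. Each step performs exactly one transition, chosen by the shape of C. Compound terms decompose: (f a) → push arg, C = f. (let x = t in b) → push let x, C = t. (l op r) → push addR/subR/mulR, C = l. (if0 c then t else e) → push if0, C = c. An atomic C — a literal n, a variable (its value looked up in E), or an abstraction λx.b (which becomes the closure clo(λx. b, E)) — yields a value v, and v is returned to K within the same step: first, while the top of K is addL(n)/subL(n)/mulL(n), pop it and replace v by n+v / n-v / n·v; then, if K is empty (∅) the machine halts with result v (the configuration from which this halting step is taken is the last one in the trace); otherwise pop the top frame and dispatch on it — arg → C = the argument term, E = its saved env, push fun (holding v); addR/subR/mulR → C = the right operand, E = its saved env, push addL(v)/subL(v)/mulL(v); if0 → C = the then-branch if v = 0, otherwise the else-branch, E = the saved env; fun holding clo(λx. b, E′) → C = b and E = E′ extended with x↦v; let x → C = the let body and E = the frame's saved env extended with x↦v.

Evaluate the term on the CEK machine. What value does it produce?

Answer: 4

Derivation:
0. <C=(if0 (let p = -1 in ((λy. -1) p)) then (let y = ((λv. v) 3) in (y * -2)) else 4), E=∅, K=∅>
1. <C=(let p = -1 in ((λy. -1) p)), E=∅, K=[if0]>
2. <C=-1, E=∅, K=[let p :: if0]>
3. <C=((λy. -1) p), E={p↦-1}, K=[if0]>
4. <C=(λy. -1), E={p↦-1}, K=[arg :: if0]>
5. <C=p, E={p↦-1}, K=[fun :: if0]>
6. <C=-1, E={y↦-1, p↦-1}, K=[if0]>
7. <C=4, E=∅, K=∅>
→ final value 4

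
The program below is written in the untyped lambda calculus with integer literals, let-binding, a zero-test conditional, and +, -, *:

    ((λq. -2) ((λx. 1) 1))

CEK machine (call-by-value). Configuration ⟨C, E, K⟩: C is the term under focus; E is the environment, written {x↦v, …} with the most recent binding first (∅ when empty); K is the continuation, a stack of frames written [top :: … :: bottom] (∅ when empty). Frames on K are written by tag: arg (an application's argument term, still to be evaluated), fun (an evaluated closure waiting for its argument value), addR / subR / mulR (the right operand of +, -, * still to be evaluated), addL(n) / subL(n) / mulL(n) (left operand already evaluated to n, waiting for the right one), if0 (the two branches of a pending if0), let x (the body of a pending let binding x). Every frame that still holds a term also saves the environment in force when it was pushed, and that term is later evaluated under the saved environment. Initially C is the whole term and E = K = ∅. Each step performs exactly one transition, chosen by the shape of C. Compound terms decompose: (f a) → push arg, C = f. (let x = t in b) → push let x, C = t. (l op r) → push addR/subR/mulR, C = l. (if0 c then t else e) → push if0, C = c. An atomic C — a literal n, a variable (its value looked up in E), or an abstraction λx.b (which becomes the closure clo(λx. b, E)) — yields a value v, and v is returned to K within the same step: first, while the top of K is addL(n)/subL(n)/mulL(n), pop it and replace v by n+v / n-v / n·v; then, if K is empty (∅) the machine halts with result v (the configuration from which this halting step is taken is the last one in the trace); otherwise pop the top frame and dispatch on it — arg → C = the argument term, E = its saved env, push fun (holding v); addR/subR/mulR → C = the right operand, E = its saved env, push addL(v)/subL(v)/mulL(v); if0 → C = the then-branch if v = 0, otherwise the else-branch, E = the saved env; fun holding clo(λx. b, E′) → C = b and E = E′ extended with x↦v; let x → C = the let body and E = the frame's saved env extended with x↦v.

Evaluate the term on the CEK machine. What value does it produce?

0. <C=((λq. -2) ((λx. 1) 1)), E=∅, K=∅>
1. <C=(λq. -2), E=∅, K=[arg]>
2. <C=((λx. 1) 1), E=∅, K=[fun]>
3. <C=(λx. 1), E=∅, K=[arg :: fun]>
4. <C=1, E=∅, K=[fun :: fun]>
5. <C=1, E={x↦1}, K=[fun]>
6. <C=-2, E={q↦1}, K=∅>
→ final value -2

Answer: -2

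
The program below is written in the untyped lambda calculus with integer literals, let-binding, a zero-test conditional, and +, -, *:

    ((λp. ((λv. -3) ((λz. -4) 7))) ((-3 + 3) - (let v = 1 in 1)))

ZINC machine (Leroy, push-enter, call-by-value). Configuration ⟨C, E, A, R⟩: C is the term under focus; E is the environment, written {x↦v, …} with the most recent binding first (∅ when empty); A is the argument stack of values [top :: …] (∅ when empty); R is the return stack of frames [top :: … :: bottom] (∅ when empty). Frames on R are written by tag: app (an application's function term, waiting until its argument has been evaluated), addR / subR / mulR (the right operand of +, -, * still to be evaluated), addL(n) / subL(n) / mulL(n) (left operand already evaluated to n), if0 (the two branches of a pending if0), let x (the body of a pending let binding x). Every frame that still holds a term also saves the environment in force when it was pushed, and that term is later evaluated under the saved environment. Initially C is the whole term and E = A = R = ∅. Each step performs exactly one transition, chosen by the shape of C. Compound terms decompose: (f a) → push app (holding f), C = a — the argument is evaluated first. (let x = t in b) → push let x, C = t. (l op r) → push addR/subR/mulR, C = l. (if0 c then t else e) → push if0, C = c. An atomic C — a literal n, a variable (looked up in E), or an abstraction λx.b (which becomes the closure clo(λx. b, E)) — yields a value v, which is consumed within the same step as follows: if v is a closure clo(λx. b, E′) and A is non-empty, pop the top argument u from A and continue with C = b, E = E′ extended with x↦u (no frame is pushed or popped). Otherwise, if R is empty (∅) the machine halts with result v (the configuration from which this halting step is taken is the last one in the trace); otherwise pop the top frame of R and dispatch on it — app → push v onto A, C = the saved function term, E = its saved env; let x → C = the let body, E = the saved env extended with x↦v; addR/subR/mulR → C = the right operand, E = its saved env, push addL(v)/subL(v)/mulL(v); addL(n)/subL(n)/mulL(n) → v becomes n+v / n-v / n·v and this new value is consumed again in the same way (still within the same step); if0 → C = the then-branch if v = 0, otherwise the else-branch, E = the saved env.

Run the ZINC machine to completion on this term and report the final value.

Answer: -3

Machine steps:
0. <C=((λp. ((λv. -3) ((λz. -4) 7))) ((-3 + 3) - (let v = 1 in 1))), E=∅, A=∅, R=∅>
1. <C=((-3 + 3) - (let v = 1 in 1)), E=∅, A=∅, R=[app]>
2. <C=(-3 + 3), E=∅, A=∅, R=[subR :: app]>
3. <C=-3, E=∅, A=∅, R=[addR :: subR :: app]>
4. <C=3, E=∅, A=∅, R=[addL(-3) :: subR :: app]>
5. <C=(let v = 1 in 1), E=∅, A=∅, R=[subL(0) :: app]>
6. <C=1, E=∅, A=∅, R=[let v :: subL(0) :: app]>
7. <C=1, E={v↦1}, A=∅, R=[subL(0) :: app]>
8. <C=(λp. ((λv. -3) ((λz. -4) 7))), E=∅, A=[-1], R=∅>
9. <C=((λv. -3) ((λz. -4) 7)), E={p↦-1}, A=∅, R=∅>
10. <C=((λz. -4) 7), E={p↦-1}, A=∅, R=[app]>
11. <C=7, E={p↦-1}, A=∅, R=[app :: app]>
12. <C=(λz. -4), E={p↦-1}, A=[7], R=[app]>
13. <C=-4, E={z↦7, p↦-1}, A=∅, R=[app]>
14. <C=(λv. -3), E={p↦-1}, A=[-4], R=∅>
15. <C=-3, E={v↦-4, p↦-1}, A=∅, R=∅>
→ final value -3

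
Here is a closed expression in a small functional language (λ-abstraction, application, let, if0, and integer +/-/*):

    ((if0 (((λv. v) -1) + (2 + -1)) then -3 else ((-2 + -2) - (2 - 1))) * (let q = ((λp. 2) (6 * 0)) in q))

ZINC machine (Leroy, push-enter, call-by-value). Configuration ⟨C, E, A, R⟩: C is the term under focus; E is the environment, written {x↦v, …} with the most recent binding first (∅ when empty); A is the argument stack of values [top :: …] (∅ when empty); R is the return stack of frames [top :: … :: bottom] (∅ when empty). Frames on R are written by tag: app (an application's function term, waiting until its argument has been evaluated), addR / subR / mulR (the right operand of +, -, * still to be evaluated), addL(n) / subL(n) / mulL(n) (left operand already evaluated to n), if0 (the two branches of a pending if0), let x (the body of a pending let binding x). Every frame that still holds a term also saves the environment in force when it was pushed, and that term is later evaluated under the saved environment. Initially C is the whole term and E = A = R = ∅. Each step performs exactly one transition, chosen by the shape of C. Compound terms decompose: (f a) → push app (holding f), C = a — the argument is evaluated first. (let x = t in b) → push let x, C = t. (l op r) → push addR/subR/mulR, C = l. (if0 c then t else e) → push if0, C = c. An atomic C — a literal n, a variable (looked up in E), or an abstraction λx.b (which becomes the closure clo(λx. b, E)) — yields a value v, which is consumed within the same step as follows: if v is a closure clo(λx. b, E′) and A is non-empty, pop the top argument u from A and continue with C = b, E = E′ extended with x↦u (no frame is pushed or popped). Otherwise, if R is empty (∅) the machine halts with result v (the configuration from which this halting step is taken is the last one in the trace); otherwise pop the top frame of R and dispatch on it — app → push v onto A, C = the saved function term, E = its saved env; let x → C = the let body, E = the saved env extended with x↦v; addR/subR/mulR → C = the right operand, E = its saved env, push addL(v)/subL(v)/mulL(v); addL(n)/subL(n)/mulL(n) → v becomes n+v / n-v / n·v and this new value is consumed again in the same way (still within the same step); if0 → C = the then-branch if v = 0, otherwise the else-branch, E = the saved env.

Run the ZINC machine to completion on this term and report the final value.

Answer: -6

Derivation:
0. [C=((if0 (((λv. v) -1) + (2 + -1)) then -3 else ((-2 + -2) - (2 - 1))) * (let q = ((λp. 2) (6 * 0)) in q)) | E=∅ | A=∅ | R=∅]
1. [C=(if0 (((λv. v) -1) + (2 + -1)) then -3 else ((-2 + -2) - (2 - 1))) | E=∅ | A=∅ | R=[mulR]]
2. [C=(((λv. v) -1) + (2 + -1)) | E=∅ | A=∅ | R=[if0 :: mulR]]
3. [C=((λv. v) -1) | E=∅ | A=∅ | R=[addR :: if0 :: mulR]]
4. [C=-1 | E=∅ | A=∅ | R=[app :: addR :: if0 :: mulR]]
5. [C=(λv. v) | E=∅ | A=[-1] | R=[addR :: if0 :: mulR]]
6. [C=v | E={v↦-1} | A=∅ | R=[addR :: if0 :: mulR]]
7. [C=(2 + -1) | E=∅ | A=∅ | R=[addL(-1) :: if0 :: mulR]]
8. [C=2 | E=∅ | A=∅ | R=[addR :: addL(-1) :: if0 :: mulR]]
9. [C=-1 | E=∅ | A=∅ | R=[addL(2) :: addL(-1) :: if0 :: mulR]]
10. [C=-3 | E=∅ | A=∅ | R=[mulR]]
11. [C=(let q = ((λp. 2) (6 * 0)) in q) | E=∅ | A=∅ | R=[mulL(-3)]]
12. [C=((λp. 2) (6 * 0)) | E=∅ | A=∅ | R=[let q :: mulL(-3)]]
13. [C=(6 * 0) | E=∅ | A=∅ | R=[app :: let q :: mulL(-3)]]
14. [C=6 | E=∅ | A=∅ | R=[mulR :: app :: let q :: mulL(-3)]]
15. [C=0 | E=∅ | A=∅ | R=[mulL(6) :: app :: let q :: mulL(-3)]]
16. [C=(λp. 2) | E=∅ | A=[0] | R=[let q :: mulL(-3)]]
17. [C=2 | E={p↦0} | A=∅ | R=[let q :: mulL(-3)]]
18. [C=q | E={q↦2} | A=∅ | R=[mulL(-3)]]
→ final value -6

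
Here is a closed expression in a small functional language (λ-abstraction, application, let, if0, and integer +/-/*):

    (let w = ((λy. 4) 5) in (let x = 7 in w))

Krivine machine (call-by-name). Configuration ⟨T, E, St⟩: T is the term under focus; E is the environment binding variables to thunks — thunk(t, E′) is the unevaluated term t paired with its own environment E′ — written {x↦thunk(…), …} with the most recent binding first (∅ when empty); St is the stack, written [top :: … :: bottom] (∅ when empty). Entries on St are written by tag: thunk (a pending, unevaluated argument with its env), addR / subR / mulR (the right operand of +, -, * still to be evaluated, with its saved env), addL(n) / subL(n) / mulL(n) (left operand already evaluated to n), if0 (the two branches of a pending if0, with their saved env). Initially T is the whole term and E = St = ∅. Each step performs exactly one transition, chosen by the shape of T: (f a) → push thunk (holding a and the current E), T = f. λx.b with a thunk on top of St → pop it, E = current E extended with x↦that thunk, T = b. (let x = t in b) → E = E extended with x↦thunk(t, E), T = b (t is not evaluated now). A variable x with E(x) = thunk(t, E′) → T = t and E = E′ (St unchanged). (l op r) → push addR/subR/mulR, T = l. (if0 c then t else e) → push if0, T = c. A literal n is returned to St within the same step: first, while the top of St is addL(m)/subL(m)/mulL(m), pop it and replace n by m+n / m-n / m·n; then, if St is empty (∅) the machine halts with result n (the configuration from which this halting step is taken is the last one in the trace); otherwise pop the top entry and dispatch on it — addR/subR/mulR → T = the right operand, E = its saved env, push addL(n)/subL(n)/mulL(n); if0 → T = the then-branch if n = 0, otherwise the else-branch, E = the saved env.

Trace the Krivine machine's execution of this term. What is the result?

step 0: <T=(let w = ((λy. 4) 5) in (let x = 7 in w)), E=∅, St=∅>
step 1: <T=(let x = 7 in w), E={w↦thunk(((λy. 4) 5), ∅)}, St=∅>
step 2: <T=w, E={x↦thunk(7, {w↦thunk(((λy. 4) 5), ∅)}), w↦thunk(((λy. 4) 5), ∅)}, St=∅>
step 3: <T=((λy. 4) 5), E=∅, St=∅>
step 4: <T=(λy. 4), E=∅, St=[thunk]>
step 5: <T=4, E={y↦thunk(5, ∅)}, St=∅>
→ final value 4

Answer: 4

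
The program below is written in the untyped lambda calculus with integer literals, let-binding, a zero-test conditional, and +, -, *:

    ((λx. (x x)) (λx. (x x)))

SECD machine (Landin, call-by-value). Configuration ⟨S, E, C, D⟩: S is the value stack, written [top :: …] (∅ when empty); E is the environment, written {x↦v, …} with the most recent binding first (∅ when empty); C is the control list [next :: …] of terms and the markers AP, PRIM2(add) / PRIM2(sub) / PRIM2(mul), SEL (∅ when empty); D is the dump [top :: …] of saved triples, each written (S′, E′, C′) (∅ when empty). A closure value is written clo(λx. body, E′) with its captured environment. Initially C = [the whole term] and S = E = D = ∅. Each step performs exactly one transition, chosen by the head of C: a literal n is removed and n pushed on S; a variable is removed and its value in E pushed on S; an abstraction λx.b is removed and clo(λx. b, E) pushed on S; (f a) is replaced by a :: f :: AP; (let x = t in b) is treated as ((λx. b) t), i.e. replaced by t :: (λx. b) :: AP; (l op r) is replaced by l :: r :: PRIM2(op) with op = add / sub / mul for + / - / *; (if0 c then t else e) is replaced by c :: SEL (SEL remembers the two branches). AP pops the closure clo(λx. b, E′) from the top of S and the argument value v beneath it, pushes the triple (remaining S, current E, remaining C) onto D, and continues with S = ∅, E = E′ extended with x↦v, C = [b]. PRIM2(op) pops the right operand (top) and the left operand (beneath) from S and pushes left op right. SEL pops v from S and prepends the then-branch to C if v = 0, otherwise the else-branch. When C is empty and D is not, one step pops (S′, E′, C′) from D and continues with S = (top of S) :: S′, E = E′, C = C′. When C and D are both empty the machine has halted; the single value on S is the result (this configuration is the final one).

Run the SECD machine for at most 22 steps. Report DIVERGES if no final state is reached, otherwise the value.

0. <S=∅, E=∅, C=[((λx. (x x)) (λx. (x x)))], D=∅>
1. <S=∅, E=∅, C=[(λx. (x x)) :: (λx. (x x)) :: AP], D=∅>
2. <S=[clo(λx. (x x), ∅)], E=∅, C=[(λx. (x x)) :: AP], D=∅>
3. <S=[clo(λx. (x x), ∅) :: clo(λx. (x x), ∅)], E=∅, C=[AP], D=∅>
4. <S=∅, E={x↦clo(λx. (x x), ∅)}, C=[(x x)], D=[(∅, ∅, ∅)]>
5. <S=∅, E={x↦clo(λx. (x x), ∅)}, C=[x :: x :: AP], D=[(∅, ∅, ∅)]>
6. <S=[clo(λx. (x x), ∅)], E={x↦clo(λx. (x x), ∅)}, C=[x :: AP], D=[(∅, ∅, ∅)]>
7. <S=[clo(λx. (x x), ∅) :: clo(λx. (x x), ∅)], E={x↦clo(λx. (x x), ∅)}, C=[AP], D=[(∅, ∅, ∅)]>
8. <S=∅, E={x↦clo(λx. (x x), ∅)}, C=[(x x)], D=[(∅, {x↦clo(λx. (x x), ∅)}, ∅) :: (∅, ∅, ∅)]>
9. <S=∅, E={x↦clo(λx. (x x), ∅)}, C=[x :: x :: AP], D=[(∅, {x↦clo(λx. (x x), ∅)}, ∅) :: (∅, ∅, ∅)]>
10. <S=[clo(λx. (x x), ∅)], E={x↦clo(λx. (x x), ∅)}, C=[x :: AP], D=[(∅, {x↦clo(λx. (x x), ∅)}, ∅) :: (∅, ∅, ∅)]>
11. <S=[clo(λx. (x x), ∅) :: clo(λx. (x x), ∅)], E={x↦clo(λx. (x x), ∅)}, C=[AP], D=[(∅, {x↦clo(λx. (x x), ∅)}, ∅) :: (∅, ∅, ∅)]>
12. <S=∅, E={x↦clo(λx. (x x), ∅)}, C=[(x x)], D=[(∅, {x↦clo(λx. (x x), ∅)}, ∅) :: (∅, {x↦clo(λx. (x x), ∅)}, ∅) :: (∅, ∅, ∅)]>
13. <S=∅, E={x↦clo(λx. (x x), ∅)}, C=[x :: x :: AP], D=[(∅, {x↦clo(λx. (x x), ∅)}, ∅) :: (∅, {x↦clo(λx. (x x), ∅)}, ∅) :: (∅, ∅, ∅)]>
14. <S=[clo(λx. (x x), ∅)], E={x↦clo(λx. (x x), ∅)}, C=[x :: AP], D=[(∅, {x↦clo(λx. (x x), ∅)}, ∅) :: (∅, {x↦clo(λx. (x x), ∅)}, ∅) :: (∅, ∅, ∅)]>
15. <S=[clo(λx. (x x), ∅) :: clo(λx. (x x), ∅)], E={x↦clo(λx. (x x), ∅)}, C=[AP], D=[(∅, {x↦clo(λx. (x x), ∅)}, ∅) :: (∅, {x↦clo(λx. (x x), ∅)}, ∅) :: (∅, ∅, ∅)]>
16. <S=∅, E={x↦clo(λx. (x x), ∅)}, C=[(x x)], D=[(∅, {x↦clo(λx. (x x), ∅)}, ∅) :: (∅, {x↦clo(λx. (x x), ∅)}, ∅) :: (∅, {x↦clo(λx. (x x), ∅)}, ∅) :: (∅, ∅, ∅)]>
17. <S=∅, E={x↦clo(λx. (x x), ∅)}, C=[x :: x :: AP], D=[(∅, {x↦clo(λx. (x x), ∅)}, ∅) :: (∅, {x↦clo(λx. (x x), ∅)}, ∅) :: (∅, {x↦clo(λx. (x x), ∅)}, ∅) :: (∅, ∅, ∅)]>
18. <S=[clo(λx. (x x), ∅)], E={x↦clo(λx. (x x), ∅)}, C=[x :: AP], D=[(∅, {x↦clo(λx. (x x), ∅)}, ∅) :: (∅, {x↦clo(λx. (x x), ∅)}, ∅) :: (∅, {x↦clo(λx. (x x), ∅)}, ∅) :: (∅, ∅, ∅)]>
19. <S=[clo(λx. (x x), ∅) :: clo(λx. (x x), ∅)], E={x↦clo(λx. (x x), ∅)}, C=[AP], D=[(∅, {x↦clo(λx. (x x), ∅)}, ∅) :: (∅, {x↦clo(λx. (x x), ∅)}, ∅) :: (∅, {x↦clo(λx. (x x), ∅)}, ∅) :: (∅, ∅, ∅)]>
20. <S=∅, E={x↦clo(λx. (x x), ∅)}, C=[(x x)], D=[(∅, {x↦clo(λx. (x x), ∅)}, ∅) :: (∅, {x↦clo(λx. (x x), ∅)}, ∅) :: (∅, {x↦clo(λx. (x x), ∅)}, ∅) :: (∅, {x↦clo(λx. (x x), ∅)}, ∅) :: (∅, ∅, ∅)]>
21. <S=∅, E={x↦clo(λx. (x x), ∅)}, C=[x :: x :: AP], D=[(∅, {x↦clo(λx. (x x), ∅)}, ∅) :: (∅, {x↦clo(λx. (x x), ∅)}, ∅) :: (∅, {x↦clo(λx. (x x), ∅)}, ∅) :: (∅, {x↦clo(λx. (x x), ∅)}, ∅) :: (∅, ∅, ∅)]>
22. <S=[clo(λx. (x x), ∅)], E={x↦clo(λx. (x x), ∅)}, C=[x :: AP], D=[(∅, {x↦clo(λx. (x x), ∅)}, ∅) :: (∅, {x↦clo(λx. (x x), ∅)}, ∅) :: (∅, {x↦clo(λx. (x x), ∅)}, ∅) :: (∅, {x↦clo(λx. (x x), ∅)}, ∅) :: (∅, ∅, ∅)]>
→ 22 transitions taken and the configuration is still not final: no result within 22 steps

Answer: DIVERGES (no final state within 22 steps)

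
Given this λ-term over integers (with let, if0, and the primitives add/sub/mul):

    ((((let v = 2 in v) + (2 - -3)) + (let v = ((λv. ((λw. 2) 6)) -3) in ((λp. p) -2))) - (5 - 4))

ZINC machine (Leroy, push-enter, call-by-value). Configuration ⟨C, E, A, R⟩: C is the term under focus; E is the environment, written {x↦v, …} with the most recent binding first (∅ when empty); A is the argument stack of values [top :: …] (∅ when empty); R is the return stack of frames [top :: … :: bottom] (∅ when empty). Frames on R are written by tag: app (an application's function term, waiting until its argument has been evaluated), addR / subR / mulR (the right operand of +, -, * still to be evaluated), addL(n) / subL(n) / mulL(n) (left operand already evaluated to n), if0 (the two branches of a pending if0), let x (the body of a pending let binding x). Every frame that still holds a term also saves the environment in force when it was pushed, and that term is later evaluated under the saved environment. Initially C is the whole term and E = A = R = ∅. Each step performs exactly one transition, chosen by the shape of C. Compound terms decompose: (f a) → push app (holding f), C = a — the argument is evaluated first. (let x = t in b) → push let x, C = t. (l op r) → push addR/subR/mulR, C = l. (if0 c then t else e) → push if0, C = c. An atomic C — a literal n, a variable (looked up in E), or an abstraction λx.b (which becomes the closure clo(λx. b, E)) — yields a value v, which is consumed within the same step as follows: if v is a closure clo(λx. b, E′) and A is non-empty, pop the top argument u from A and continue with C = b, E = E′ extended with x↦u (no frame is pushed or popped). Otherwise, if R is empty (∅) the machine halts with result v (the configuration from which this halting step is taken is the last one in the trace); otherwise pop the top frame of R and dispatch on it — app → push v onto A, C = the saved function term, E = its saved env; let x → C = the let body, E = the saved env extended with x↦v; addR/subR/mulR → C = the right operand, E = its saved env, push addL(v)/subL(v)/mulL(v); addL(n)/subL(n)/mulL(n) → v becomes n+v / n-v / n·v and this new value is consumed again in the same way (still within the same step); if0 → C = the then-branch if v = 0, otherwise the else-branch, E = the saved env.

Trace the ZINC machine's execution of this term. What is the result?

t=0: [C=((((let v = 2 in v) + (2 - -3)) + (let v = ((λv. ((λw. 2) 6)) -3) in ((λp. p) -2))) - (5 - 4)) | E=∅ | A=∅ | R=∅]
t=1: [C=(((let v = 2 in v) + (2 - -3)) + (let v = ((λv. ((λw. 2) 6)) -3) in ((λp. p) -2))) | E=∅ | A=∅ | R=[subR]]
t=2: [C=((let v = 2 in v) + (2 - -3)) | E=∅ | A=∅ | R=[addR :: subR]]
t=3: [C=(let v = 2 in v) | E=∅ | A=∅ | R=[addR :: addR :: subR]]
t=4: [C=2 | E=∅ | A=∅ | R=[let v :: addR :: addR :: subR]]
t=5: [C=v | E={v↦2} | A=∅ | R=[addR :: addR :: subR]]
t=6: [C=(2 - -3) | E=∅ | A=∅ | R=[addL(2) :: addR :: subR]]
t=7: [C=2 | E=∅ | A=∅ | R=[subR :: addL(2) :: addR :: subR]]
t=8: [C=-3 | E=∅ | A=∅ | R=[subL(2) :: addL(2) :: addR :: subR]]
t=9: [C=(let v = ((λv. ((λw. 2) 6)) -3) in ((λp. p) -2)) | E=∅ | A=∅ | R=[addL(7) :: subR]]
t=10: [C=((λv. ((λw. 2) 6)) -3) | E=∅ | A=∅ | R=[let v :: addL(7) :: subR]]
t=11: [C=-3 | E=∅ | A=∅ | R=[app :: let v :: addL(7) :: subR]]
t=12: [C=(λv. ((λw. 2) 6)) | E=∅ | A=[-3] | R=[let v :: addL(7) :: subR]]
t=13: [C=((λw. 2) 6) | E={v↦-3} | A=∅ | R=[let v :: addL(7) :: subR]]
t=14: [C=6 | E={v↦-3} | A=∅ | R=[app :: let v :: addL(7) :: subR]]
t=15: [C=(λw. 2) | E={v↦-3} | A=[6] | R=[let v :: addL(7) :: subR]]
t=16: [C=2 | E={w↦6, v↦-3} | A=∅ | R=[let v :: addL(7) :: subR]]
t=17: [C=((λp. p) -2) | E={v↦2} | A=∅ | R=[addL(7) :: subR]]
t=18: [C=-2 | E={v↦2} | A=∅ | R=[app :: addL(7) :: subR]]
t=19: [C=(λp. p) | E={v↦2} | A=[-2] | R=[addL(7) :: subR]]
t=20: [C=p | E={p↦-2, v↦2} | A=∅ | R=[addL(7) :: subR]]
t=21: [C=(5 - 4) | E=∅ | A=∅ | R=[subL(5)]]
t=22: [C=5 | E=∅ | A=∅ | R=[subR :: subL(5)]]
t=23: [C=4 | E=∅ | A=∅ | R=[subL(5) :: subL(5)]]
→ final value 4

Answer: 4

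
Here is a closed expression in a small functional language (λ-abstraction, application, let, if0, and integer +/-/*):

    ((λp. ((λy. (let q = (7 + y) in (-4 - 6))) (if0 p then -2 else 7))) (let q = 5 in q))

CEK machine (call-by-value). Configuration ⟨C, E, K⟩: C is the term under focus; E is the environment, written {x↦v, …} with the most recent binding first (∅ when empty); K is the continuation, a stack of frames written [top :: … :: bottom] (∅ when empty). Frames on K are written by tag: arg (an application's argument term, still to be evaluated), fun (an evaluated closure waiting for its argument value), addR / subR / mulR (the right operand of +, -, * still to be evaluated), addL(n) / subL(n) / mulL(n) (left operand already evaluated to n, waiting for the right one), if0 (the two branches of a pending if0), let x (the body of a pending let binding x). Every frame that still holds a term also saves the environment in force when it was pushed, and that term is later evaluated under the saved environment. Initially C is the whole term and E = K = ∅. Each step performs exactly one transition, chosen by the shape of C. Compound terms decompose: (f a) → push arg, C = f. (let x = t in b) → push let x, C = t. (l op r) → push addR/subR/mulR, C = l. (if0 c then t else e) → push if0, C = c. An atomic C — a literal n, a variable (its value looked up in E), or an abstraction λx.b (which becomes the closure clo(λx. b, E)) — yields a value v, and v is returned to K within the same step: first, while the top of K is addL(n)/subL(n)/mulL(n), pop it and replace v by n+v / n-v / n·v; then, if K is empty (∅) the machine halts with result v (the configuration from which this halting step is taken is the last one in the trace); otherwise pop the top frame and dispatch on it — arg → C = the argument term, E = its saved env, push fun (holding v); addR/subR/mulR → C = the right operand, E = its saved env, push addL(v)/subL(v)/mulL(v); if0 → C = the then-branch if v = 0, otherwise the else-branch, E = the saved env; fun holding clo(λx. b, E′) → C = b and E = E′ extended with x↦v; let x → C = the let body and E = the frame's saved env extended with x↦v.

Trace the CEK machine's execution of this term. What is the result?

0. <C=((λp. ((λy. (let q = (7 + y) in (-4 - 6))) (if0 p then -2 else 7))) (let q = 5 in q)), E=∅, K=∅>
1. <C=(λp. ((λy. (let q = (7 + y) in (-4 - 6))) (if0 p then -2 else 7))), E=∅, K=[arg]>
2. <C=(let q = 5 in q), E=∅, K=[fun]>
3. <C=5, E=∅, K=[let q :: fun]>
4. <C=q, E={q↦5}, K=[fun]>
5. <C=((λy. (let q = (7 + y) in (-4 - 6))) (if0 p then -2 else 7)), E={p↦5}, K=∅>
6. <C=(λy. (let q = (7 + y) in (-4 - 6))), E={p↦5}, K=[arg]>
7. <C=(if0 p then -2 else 7), E={p↦5}, K=[fun]>
8. <C=p, E={p↦5}, K=[if0 :: fun]>
9. <C=7, E={p↦5}, K=[fun]>
10. <C=(let q = (7 + y) in (-4 - 6)), E={y↦7, p↦5}, K=∅>
11. <C=(7 + y), E={y↦7, p↦5}, K=[let q]>
12. <C=7, E={y↦7, p↦5}, K=[addR :: let q]>
13. <C=y, E={y↦7, p↦5}, K=[addL(7) :: let q]>
14. <C=(-4 - 6), E={q↦14, y↦7, p↦5}, K=∅>
15. <C=-4, E={q↦14, y↦7, p↦5}, K=[subR]>
16. <C=6, E={q↦14, y↦7, p↦5}, K=[subL(-4)]>
→ final value -10

Answer: -10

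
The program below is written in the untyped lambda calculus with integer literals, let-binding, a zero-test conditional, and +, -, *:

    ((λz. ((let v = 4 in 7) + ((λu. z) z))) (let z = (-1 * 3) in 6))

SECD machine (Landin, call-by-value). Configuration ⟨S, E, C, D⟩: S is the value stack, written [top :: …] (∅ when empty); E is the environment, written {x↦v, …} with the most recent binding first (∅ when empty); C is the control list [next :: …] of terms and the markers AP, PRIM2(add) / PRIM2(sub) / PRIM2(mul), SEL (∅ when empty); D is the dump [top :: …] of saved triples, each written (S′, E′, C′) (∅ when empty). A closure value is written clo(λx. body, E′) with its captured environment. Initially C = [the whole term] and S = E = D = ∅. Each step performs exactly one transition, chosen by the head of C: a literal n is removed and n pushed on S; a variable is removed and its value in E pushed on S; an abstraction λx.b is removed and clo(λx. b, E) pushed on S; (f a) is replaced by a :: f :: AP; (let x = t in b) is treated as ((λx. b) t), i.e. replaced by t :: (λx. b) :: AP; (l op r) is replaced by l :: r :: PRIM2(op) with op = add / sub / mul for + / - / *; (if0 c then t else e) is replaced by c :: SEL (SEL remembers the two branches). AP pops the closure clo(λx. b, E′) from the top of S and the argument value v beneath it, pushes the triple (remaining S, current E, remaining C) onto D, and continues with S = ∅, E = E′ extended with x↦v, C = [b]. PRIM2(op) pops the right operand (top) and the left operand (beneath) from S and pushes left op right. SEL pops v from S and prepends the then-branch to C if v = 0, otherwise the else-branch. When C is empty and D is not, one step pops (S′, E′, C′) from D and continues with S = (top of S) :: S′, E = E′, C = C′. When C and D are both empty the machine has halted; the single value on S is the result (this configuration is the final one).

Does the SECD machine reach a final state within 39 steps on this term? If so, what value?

0. [S=∅ | E=∅ | C=[((λz. ((let v = 4 in 7) + ((λu. z) z))) (let z = (-1 * 3) in 6))] | D=∅]
1. [S=∅ | E=∅ | C=[(let z = (-1 * 3) in 6) :: (λz. ((let v = 4 in 7) + ((λu. z) z))) :: AP] | D=∅]
2. [S=∅ | E=∅ | C=[(-1 * 3) :: (λz. 6) :: AP :: (λz. ((let v = 4 in 7) + ((λu. z) z))) :: AP] | D=∅]
3. [S=∅ | E=∅ | C=[-1 :: 3 :: PRIM2(mul) :: (λz. 6) :: AP :: (λz. ((let v = 4 in 7) + ((λu. z) z))) :: AP] | D=∅]
4. [S=[-1] | E=∅ | C=[3 :: PRIM2(mul) :: (λz. 6) :: AP :: (λz. ((let v = 4 in 7) + ((λu. z) z))) :: AP] | D=∅]
5. [S=[3 :: -1] | E=∅ | C=[PRIM2(mul) :: (λz. 6) :: AP :: (λz. ((let v = 4 in 7) + ((λu. z) z))) :: AP] | D=∅]
6. [S=[-3] | E=∅ | C=[(λz. 6) :: AP :: (λz. ((let v = 4 in 7) + ((λu. z) z))) :: AP] | D=∅]
7. [S=[clo(λz. 6, ∅) :: -3] | E=∅ | C=[AP :: (λz. ((let v = 4 in 7) + ((λu. z) z))) :: AP] | D=∅]
8. [S=∅ | E={z↦-3} | C=[6] | D=[(∅, ∅, [(λz. ((let v = 4 in 7) + ((λu. z) z))) :: AP])]]
9. [S=[6] | E={z↦-3} | C=∅ | D=[(∅, ∅, [(λz. ((let v = 4 in 7) + ((λu. z) z))) :: AP])]]
10. [S=[6] | E=∅ | C=[(λz. ((let v = 4 in 7) + ((λu. z) z))) :: AP] | D=∅]
11. [S=[clo(λz. ((let v = 4 in 7) + ((λu. z) z)), ∅) :: 6] | E=∅ | C=[AP] | D=∅]
12. [S=∅ | E={z↦6} | C=[((let v = 4 in 7) + ((λu. z) z))] | D=[(∅, ∅, ∅)]]
13. [S=∅ | E={z↦6} | C=[(let v = 4 in 7) :: ((λu. z) z) :: PRIM2(add)] | D=[(∅, ∅, ∅)]]
14. [S=∅ | E={z↦6} | C=[4 :: (λv. 7) :: AP :: ((λu. z) z) :: PRIM2(add)] | D=[(∅, ∅, ∅)]]
15. [S=[4] | E={z↦6} | C=[(λv. 7) :: AP :: ((λu. z) z) :: PRIM2(add)] | D=[(∅, ∅, ∅)]]
16. [S=[clo(λv. 7, {z↦6}) :: 4] | E={z↦6} | C=[AP :: ((λu. z) z) :: PRIM2(add)] | D=[(∅, ∅, ∅)]]
17. [S=∅ | E={v↦4, z↦6} | C=[7] | D=[(∅, {z↦6}, [((λu. z) z) :: PRIM2(add)]) :: (∅, ∅, ∅)]]
18. [S=[7] | E={v↦4, z↦6} | C=∅ | D=[(∅, {z↦6}, [((λu. z) z) :: PRIM2(add)]) :: (∅, ∅, ∅)]]
19. [S=[7] | E={z↦6} | C=[((λu. z) z) :: PRIM2(add)] | D=[(∅, ∅, ∅)]]
20. [S=[7] | E={z↦6} | C=[z :: (λu. z) :: AP :: PRIM2(add)] | D=[(∅, ∅, ∅)]]
21. [S=[6 :: 7] | E={z↦6} | C=[(λu. z) :: AP :: PRIM2(add)] | D=[(∅, ∅, ∅)]]
22. [S=[clo(λu. z, {z↦6}) :: 6 :: 7] | E={z↦6} | C=[AP :: PRIM2(add)] | D=[(∅, ∅, ∅)]]
23. [S=∅ | E={u↦6, z↦6} | C=[z] | D=[([7], {z↦6}, [PRIM2(add)]) :: (∅, ∅, ∅)]]
24. [S=[6] | E={u↦6, z↦6} | C=∅ | D=[([7], {z↦6}, [PRIM2(add)]) :: (∅, ∅, ∅)]]
25. [S=[6 :: 7] | E={z↦6} | C=[PRIM2(add)] | D=[(∅, ∅, ∅)]]
26. [S=[13] | E={z↦6} | C=∅ | D=[(∅, ∅, ∅)]]
27. [S=[13] | E=∅ | C=∅ | D=∅]
→ final value 13

Answer: 13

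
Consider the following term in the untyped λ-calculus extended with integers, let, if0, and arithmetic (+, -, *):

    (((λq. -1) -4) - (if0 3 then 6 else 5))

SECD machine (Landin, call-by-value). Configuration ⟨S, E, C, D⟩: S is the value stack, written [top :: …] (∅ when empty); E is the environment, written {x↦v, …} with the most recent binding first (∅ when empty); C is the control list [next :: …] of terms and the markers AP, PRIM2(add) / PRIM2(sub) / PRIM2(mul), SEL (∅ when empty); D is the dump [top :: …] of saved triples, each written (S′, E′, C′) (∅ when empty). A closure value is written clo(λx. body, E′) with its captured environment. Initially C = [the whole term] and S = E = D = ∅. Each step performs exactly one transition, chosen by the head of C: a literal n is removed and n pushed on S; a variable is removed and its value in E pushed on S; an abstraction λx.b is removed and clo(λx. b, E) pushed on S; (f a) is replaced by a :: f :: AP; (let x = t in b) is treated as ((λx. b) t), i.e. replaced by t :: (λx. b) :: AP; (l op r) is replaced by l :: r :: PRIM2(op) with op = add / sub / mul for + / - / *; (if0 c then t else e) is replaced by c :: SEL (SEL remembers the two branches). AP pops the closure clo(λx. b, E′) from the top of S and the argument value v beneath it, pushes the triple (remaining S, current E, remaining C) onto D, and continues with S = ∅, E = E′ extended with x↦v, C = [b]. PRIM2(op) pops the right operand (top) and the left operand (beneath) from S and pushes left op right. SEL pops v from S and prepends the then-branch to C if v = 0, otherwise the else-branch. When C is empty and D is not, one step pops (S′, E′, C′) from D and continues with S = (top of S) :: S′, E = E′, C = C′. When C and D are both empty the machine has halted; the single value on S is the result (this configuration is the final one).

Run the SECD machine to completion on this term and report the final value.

[0] [S=∅ | E=∅ | C=[(((λq. -1) -4) - (if0 3 then 6 else 5))] | D=∅]
[1] [S=∅ | E=∅ | C=[((λq. -1) -4) :: (if0 3 then 6 else 5) :: PRIM2(sub)] | D=∅]
[2] [S=∅ | E=∅ | C=[-4 :: (λq. -1) :: AP :: (if0 3 then 6 else 5) :: PRIM2(sub)] | D=∅]
[3] [S=[-4] | E=∅ | C=[(λq. -1) :: AP :: (if0 3 then 6 else 5) :: PRIM2(sub)] | D=∅]
[4] [S=[clo(λq. -1, ∅) :: -4] | E=∅ | C=[AP :: (if0 3 then 6 else 5) :: PRIM2(sub)] | D=∅]
[5] [S=∅ | E={q↦-4} | C=[-1] | D=[(∅, ∅, [(if0 3 then 6 else 5) :: PRIM2(sub)])]]
[6] [S=[-1] | E={q↦-4} | C=∅ | D=[(∅, ∅, [(if0 3 then 6 else 5) :: PRIM2(sub)])]]
[7] [S=[-1] | E=∅ | C=[(if0 3 then 6 else 5) :: PRIM2(sub)] | D=∅]
[8] [S=[-1] | E=∅ | C=[3 :: SEL :: PRIM2(sub)] | D=∅]
[9] [S=[3 :: -1] | E=∅ | C=[SEL :: PRIM2(sub)] | D=∅]
[10] [S=[-1] | E=∅ | C=[5 :: PRIM2(sub)] | D=∅]
[11] [S=[5 :: -1] | E=∅ | C=[PRIM2(sub)] | D=∅]
[12] [S=[-6] | E=∅ | C=∅ | D=∅]
→ final value -6

Answer: -6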